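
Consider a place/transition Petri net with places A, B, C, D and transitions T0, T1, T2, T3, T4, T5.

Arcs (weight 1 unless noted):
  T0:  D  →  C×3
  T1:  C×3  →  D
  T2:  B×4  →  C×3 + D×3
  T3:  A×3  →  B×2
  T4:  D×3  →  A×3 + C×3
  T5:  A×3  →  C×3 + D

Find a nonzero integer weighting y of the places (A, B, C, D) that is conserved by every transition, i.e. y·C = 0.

y = (A:2, B:3, C:1, D:3)

Incidence matrix C (rows=places, cols=transitions):
       T0   T1   T2   T3   T4   T5
    A   0    0    0   -3    3   -3
    B   0    0   -4    2    0    0
    C   3   -3    3    0    3    3
    D  -1    1    3    0   -3    1

Candidate y = [2, 3, 1, 3]; check y·C column-wise:
  col T0: 2·0 + 3·0 + 1·3 + 3·-1 = 0
  col T1: 2·0 + 3·0 + 1·-3 + 3·1 = 0
  col T2: 2·0 + 3·-4 + 1·3 + 3·3 = 0
  col T3: 2·-3 + 3·2 + 1·0 + 3·0 = 0
  col T4: 2·3 + 3·0 + 1·3 + 3·-3 = 0
  col T5: 2·-3 + 3·0 + 1·3 + 3·1 = 0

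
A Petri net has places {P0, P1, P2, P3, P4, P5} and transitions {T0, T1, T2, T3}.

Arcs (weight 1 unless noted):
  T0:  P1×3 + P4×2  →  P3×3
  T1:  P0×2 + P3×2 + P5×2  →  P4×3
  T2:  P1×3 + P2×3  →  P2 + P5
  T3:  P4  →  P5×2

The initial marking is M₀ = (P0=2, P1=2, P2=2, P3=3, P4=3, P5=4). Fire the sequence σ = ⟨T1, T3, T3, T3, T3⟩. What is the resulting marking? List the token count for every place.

step 1: fire T1:  (P0=2, P1=2, P2=2, P3=3, P4=3, P5=4) → (P0=0, P1=2, P2=2, P3=1, P4=6, P5=2)
step 2: fire T3:  (P0=0, P1=2, P2=2, P3=1, P4=6, P5=2) → (P0=0, P1=2, P2=2, P3=1, P4=5, P5=4)
step 3: fire T3:  (P0=0, P1=2, P2=2, P3=1, P4=5, P5=4) → (P0=0, P1=2, P2=2, P3=1, P4=4, P5=6)
step 4: fire T3:  (P0=0, P1=2, P2=2, P3=1, P4=4, P5=6) → (P0=0, P1=2, P2=2, P3=1, P4=3, P5=8)
step 5: fire T3:  (P0=0, P1=2, P2=2, P3=1, P4=3, P5=8) → (P0=0, P1=2, P2=2, P3=1, P4=2, P5=10)

(P0=0, P1=2, P2=2, P3=1, P4=2, P5=10)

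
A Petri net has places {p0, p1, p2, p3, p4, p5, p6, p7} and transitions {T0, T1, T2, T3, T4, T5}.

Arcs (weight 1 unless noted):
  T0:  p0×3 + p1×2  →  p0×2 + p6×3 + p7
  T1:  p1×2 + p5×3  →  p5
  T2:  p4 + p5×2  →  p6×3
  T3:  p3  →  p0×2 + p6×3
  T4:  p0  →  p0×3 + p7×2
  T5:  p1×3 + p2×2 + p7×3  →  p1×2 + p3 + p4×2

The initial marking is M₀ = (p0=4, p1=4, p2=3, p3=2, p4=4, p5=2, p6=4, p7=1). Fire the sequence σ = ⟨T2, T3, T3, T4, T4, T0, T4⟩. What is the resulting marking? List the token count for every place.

(p0=13, p1=2, p2=3, p3=0, p4=3, p5=0, p6=16, p7=8)

step 1: fire T2:  (p0=4, p1=4, p2=3, p3=2, p4=4, p5=2, p6=4, p7=1) → (p0=4, p1=4, p2=3, p3=2, p4=3, p5=0, p6=7, p7=1)
step 2: fire T3:  (p0=4, p1=4, p2=3, p3=2, p4=3, p5=0, p6=7, p7=1) → (p0=6, p1=4, p2=3, p3=1, p4=3, p5=0, p6=10, p7=1)
step 3: fire T3:  (p0=6, p1=4, p2=3, p3=1, p4=3, p5=0, p6=10, p7=1) → (p0=8, p1=4, p2=3, p3=0, p4=3, p5=0, p6=13, p7=1)
step 4: fire T4:  (p0=8, p1=4, p2=3, p3=0, p4=3, p5=0, p6=13, p7=1) → (p0=10, p1=4, p2=3, p3=0, p4=3, p5=0, p6=13, p7=3)
step 5: fire T4:  (p0=10, p1=4, p2=3, p3=0, p4=3, p5=0, p6=13, p7=3) → (p0=12, p1=4, p2=3, p3=0, p4=3, p5=0, p6=13, p7=5)
step 6: fire T0:  (p0=12, p1=4, p2=3, p3=0, p4=3, p5=0, p6=13, p7=5) → (p0=11, p1=2, p2=3, p3=0, p4=3, p5=0, p6=16, p7=6)
step 7: fire T4:  (p0=11, p1=2, p2=3, p3=0, p4=3, p5=0, p6=16, p7=6) → (p0=13, p1=2, p2=3, p3=0, p4=3, p5=0, p6=16, p7=8)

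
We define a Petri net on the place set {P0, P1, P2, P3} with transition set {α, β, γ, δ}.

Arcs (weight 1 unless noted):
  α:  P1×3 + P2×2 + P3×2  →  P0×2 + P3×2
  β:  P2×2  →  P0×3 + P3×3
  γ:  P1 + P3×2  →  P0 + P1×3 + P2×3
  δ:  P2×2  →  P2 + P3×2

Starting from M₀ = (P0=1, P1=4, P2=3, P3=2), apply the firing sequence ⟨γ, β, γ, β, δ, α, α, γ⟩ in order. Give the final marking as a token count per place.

(P0=14, P1=4, P2=3, P3=4)

step 1: fire γ:  (P0=1, P1=4, P2=3, P3=2) → (P0=2, P1=6, P2=6, P3=0)
step 2: fire β:  (P0=2, P1=6, P2=6, P3=0) → (P0=5, P1=6, P2=4, P3=3)
step 3: fire γ:  (P0=5, P1=6, P2=4, P3=3) → (P0=6, P1=8, P2=7, P3=1)
step 4: fire β:  (P0=6, P1=8, P2=7, P3=1) → (P0=9, P1=8, P2=5, P3=4)
step 5: fire δ:  (P0=9, P1=8, P2=5, P3=4) → (P0=9, P1=8, P2=4, P3=6)
step 6: fire α:  (P0=9, P1=8, P2=4, P3=6) → (P0=11, P1=5, P2=2, P3=6)
step 7: fire α:  (P0=11, P1=5, P2=2, P3=6) → (P0=13, P1=2, P2=0, P3=6)
step 8: fire γ:  (P0=13, P1=2, P2=0, P3=6) → (P0=14, P1=4, P2=3, P3=4)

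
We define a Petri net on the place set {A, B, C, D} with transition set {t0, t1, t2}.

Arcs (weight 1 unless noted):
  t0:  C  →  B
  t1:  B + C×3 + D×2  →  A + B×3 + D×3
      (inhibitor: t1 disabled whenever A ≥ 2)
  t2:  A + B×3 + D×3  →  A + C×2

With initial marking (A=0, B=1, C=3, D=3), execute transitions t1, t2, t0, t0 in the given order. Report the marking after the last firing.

(A=1, B=2, C=0, D=1)

step 1: fire t1:  (A=0, B=1, C=3, D=3) → (A=1, B=3, C=0, D=4)
step 2: fire t2:  (A=1, B=3, C=0, D=4) → (A=1, B=0, C=2, D=1)
step 3: fire t0:  (A=1, B=0, C=2, D=1) → (A=1, B=1, C=1, D=1)
step 4: fire t0:  (A=1, B=1, C=1, D=1) → (A=1, B=2, C=0, D=1)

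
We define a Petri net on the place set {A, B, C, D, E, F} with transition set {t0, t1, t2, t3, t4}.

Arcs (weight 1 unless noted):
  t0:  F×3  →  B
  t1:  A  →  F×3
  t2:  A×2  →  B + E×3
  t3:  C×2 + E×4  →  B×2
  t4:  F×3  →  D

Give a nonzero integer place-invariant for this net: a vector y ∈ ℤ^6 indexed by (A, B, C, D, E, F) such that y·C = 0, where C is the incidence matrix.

y = (A:3, B:3, C:1, D:3, E:1, F:1)

Incidence matrix C (rows=places, cols=transitions):
       t0   t1   t2   t3   t4
    A   0   -1   -2    0    0
    B   1    0    1    2    0
    C   0    0    0   -2    0
    D   0    0    0    0    1
    E   0    0    3   -4    0
    F  -3    3    0    0   -3

Candidate y = [3, 3, 1, 3, 1, 1]; check y·C column-wise:
  col t0: 3·0 + 3·1 + 1·0 + 3·0 + 1·0 + 1·-3 = 0
  col t1: 3·-1 + 3·0 + 1·0 + 3·0 + 1·0 + 1·3 = 0
  col t2: 3·-2 + 3·1 + 1·0 + 3·0 + 1·3 + 1·0 = 0
  col t3: 3·0 + 3·2 + 1·-2 + 3·0 + 1·-4 + 1·0 = 0
  col t4: 3·0 + 3·0 + 1·0 + 3·1 + 1·0 + 1·-3 = 0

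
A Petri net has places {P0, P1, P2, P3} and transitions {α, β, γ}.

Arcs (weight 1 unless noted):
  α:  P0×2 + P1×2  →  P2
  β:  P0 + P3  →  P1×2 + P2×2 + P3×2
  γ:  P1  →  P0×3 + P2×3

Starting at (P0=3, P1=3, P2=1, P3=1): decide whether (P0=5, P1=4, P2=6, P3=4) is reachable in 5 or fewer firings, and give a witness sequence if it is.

NO — not reachable within 5 firings

depth 0: 1 marking
depth 1: 4 markings reached so far
depth 2: 9 markings reached so far
depth 3: 14 markings reached so far
depth 4: 20 markings reached so far
depth 5: 28 markings reached so far
target is not among the 28 markings reachable within 5 steps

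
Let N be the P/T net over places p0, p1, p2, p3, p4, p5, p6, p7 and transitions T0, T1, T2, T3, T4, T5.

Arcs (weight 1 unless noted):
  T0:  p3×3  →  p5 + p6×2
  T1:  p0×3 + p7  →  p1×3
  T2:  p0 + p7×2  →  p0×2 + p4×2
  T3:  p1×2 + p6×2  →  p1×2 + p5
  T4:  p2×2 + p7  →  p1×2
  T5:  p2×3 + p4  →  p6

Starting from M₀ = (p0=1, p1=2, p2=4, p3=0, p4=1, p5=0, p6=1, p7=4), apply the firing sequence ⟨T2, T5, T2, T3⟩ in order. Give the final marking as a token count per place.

(p0=3, p1=2, p2=1, p3=0, p4=4, p5=1, p6=0, p7=0)

step 1: fire T2:  (p0=1, p1=2, p2=4, p3=0, p4=1, p5=0, p6=1, p7=4) → (p0=2, p1=2, p2=4, p3=0, p4=3, p5=0, p6=1, p7=2)
step 2: fire T5:  (p0=2, p1=2, p2=4, p3=0, p4=3, p5=0, p6=1, p7=2) → (p0=2, p1=2, p2=1, p3=0, p4=2, p5=0, p6=2, p7=2)
step 3: fire T2:  (p0=2, p1=2, p2=1, p3=0, p4=2, p5=0, p6=2, p7=2) → (p0=3, p1=2, p2=1, p3=0, p4=4, p5=0, p6=2, p7=0)
step 4: fire T3:  (p0=3, p1=2, p2=1, p3=0, p4=4, p5=0, p6=2, p7=0) → (p0=3, p1=2, p2=1, p3=0, p4=4, p5=1, p6=0, p7=0)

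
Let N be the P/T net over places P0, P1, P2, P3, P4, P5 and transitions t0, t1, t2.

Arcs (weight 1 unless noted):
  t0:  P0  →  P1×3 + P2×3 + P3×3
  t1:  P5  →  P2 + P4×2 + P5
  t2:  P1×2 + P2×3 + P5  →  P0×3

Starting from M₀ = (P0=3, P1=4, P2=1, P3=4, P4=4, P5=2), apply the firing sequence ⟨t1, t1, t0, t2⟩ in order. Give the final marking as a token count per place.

(P0=5, P1=5, P2=3, P3=7, P4=8, P5=1)

step 1: fire t1:  (P0=3, P1=4, P2=1, P3=4, P4=4, P5=2) → (P0=3, P1=4, P2=2, P3=4, P4=6, P5=2)
step 2: fire t1:  (P0=3, P1=4, P2=2, P3=4, P4=6, P5=2) → (P0=3, P1=4, P2=3, P3=4, P4=8, P5=2)
step 3: fire t0:  (P0=3, P1=4, P2=3, P3=4, P4=8, P5=2) → (P0=2, P1=7, P2=6, P3=7, P4=8, P5=2)
step 4: fire t2:  (P0=2, P1=7, P2=6, P3=7, P4=8, P5=2) → (P0=5, P1=5, P2=3, P3=7, P4=8, P5=1)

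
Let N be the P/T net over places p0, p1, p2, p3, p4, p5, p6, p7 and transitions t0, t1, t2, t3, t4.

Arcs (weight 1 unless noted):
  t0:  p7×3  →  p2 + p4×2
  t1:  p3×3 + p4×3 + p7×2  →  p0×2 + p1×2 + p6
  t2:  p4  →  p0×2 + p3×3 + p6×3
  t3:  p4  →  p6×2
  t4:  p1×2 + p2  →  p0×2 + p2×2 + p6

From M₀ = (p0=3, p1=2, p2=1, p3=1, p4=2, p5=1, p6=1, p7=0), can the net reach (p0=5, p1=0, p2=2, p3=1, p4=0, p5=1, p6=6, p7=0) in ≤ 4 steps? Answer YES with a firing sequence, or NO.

YES — reachable via ⟨t3, t3, t4⟩ (3 firings)

step 1: fire t3:  (p0=3, p1=2, p2=1, p3=1, p4=2, p5=1, p6=1, p7=0) → (p0=3, p1=2, p2=1, p3=1, p4=1, p5=1, p6=3, p7=0)
step 2: fire t3:  (p0=3, p1=2, p2=1, p3=1, p4=1, p5=1, p6=3, p7=0) → (p0=3, p1=2, p2=1, p3=1, p4=0, p5=1, p6=5, p7=0)
step 3: fire t4:  (p0=3, p1=2, p2=1, p3=1, p4=0, p5=1, p6=5, p7=0) → (p0=5, p1=0, p2=2, p3=1, p4=0, p5=1, p6=6, p7=0)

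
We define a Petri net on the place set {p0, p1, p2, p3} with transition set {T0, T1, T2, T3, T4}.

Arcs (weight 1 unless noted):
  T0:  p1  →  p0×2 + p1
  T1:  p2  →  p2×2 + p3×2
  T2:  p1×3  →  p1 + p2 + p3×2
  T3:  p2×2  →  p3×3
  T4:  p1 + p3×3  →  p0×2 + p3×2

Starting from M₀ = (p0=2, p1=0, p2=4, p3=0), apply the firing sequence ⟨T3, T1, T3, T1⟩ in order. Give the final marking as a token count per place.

step 1: fire T3:  (p0=2, p1=0, p2=4, p3=0) → (p0=2, p1=0, p2=2, p3=3)
step 2: fire T1:  (p0=2, p1=0, p2=2, p3=3) → (p0=2, p1=0, p2=3, p3=5)
step 3: fire T3:  (p0=2, p1=0, p2=3, p3=5) → (p0=2, p1=0, p2=1, p3=8)
step 4: fire T1:  (p0=2, p1=0, p2=1, p3=8) → (p0=2, p1=0, p2=2, p3=10)

(p0=2, p1=0, p2=2, p3=10)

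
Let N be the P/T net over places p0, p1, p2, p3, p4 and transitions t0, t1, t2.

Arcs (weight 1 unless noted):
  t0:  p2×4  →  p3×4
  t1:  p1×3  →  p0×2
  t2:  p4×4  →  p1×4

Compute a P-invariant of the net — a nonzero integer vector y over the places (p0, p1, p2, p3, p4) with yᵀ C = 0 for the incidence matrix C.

Incidence matrix C (rows=places, cols=transitions):
       t0   t1   t2
   p0   0    2    0
   p1   0   -3    4
   p2  -4    0    0
   p3   4    0    0
   p4   0    0   -4

Candidate y = [0, 0, 1, 1, 0]; check y·C column-wise:
  col t0: 1·-4 + 1·4 = 0
  col t1: 0·2 + 0·-3 + 1·0 + 1·0 = 0
  col t2: 0·4 + 1·0 + 1·0 + 0·-4 = 0

y = (p0:0, p1:0, p2:1, p3:1, p4:0)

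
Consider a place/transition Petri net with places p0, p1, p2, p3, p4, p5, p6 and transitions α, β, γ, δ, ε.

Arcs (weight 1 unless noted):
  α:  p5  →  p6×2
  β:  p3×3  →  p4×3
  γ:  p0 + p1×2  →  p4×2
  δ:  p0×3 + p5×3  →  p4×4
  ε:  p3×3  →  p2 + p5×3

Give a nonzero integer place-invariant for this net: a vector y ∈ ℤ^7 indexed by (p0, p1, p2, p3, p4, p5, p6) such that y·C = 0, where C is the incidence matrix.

Incidence matrix C (rows=places, cols=transitions):
        α    β    γ    δ    ε
   p0   0    0   -1   -3    0
   p1   0    0   -2    0    0
   p2   0    0    0    0    1
   p3   0   -3    0    0   -3
   p4   0    3    2    4    0
   p5  -1    0    0   -3    3
   p6   2    0    0    0    0

Candidate y = [4, 1, 9, 3, 3, 0, 0]; check y·C column-wise:
  col α: 4·0 + 1·0 + 9·0 + 3·0 + 3·0 + 0·-1 + 0·2 = 0
  col β: 4·0 + 1·0 + 9·0 + 3·-3 + 3·3 = 0
  col γ: 4·-1 + 1·-2 + 9·0 + 3·0 + 3·2 = 0
  col δ: 4·-3 + 1·0 + 9·0 + 3·0 + 3·4 + 0·-3 = 0
  col ε: 4·0 + 1·0 + 9·1 + 3·-3 + 3·0 + 0·3 = 0

y = (p0:4, p1:1, p2:9, p3:3, p4:3, p5:0, p6:0)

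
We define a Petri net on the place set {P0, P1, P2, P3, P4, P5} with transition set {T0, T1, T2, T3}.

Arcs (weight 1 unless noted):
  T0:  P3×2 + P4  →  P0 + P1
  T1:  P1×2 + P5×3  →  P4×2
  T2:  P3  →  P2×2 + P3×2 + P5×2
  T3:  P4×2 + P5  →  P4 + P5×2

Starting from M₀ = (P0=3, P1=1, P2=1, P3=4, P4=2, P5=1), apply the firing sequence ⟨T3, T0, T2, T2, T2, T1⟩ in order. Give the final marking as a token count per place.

step 1: fire T3:  (P0=3, P1=1, P2=1, P3=4, P4=2, P5=1) → (P0=3, P1=1, P2=1, P3=4, P4=1, P5=2)
step 2: fire T0:  (P0=3, P1=1, P2=1, P3=4, P4=1, P5=2) → (P0=4, P1=2, P2=1, P3=2, P4=0, P5=2)
step 3: fire T2:  (P0=4, P1=2, P2=1, P3=2, P4=0, P5=2) → (P0=4, P1=2, P2=3, P3=3, P4=0, P5=4)
step 4: fire T2:  (P0=4, P1=2, P2=3, P3=3, P4=0, P5=4) → (P0=4, P1=2, P2=5, P3=4, P4=0, P5=6)
step 5: fire T2:  (P0=4, P1=2, P2=5, P3=4, P4=0, P5=6) → (P0=4, P1=2, P2=7, P3=5, P4=0, P5=8)
step 6: fire T1:  (P0=4, P1=2, P2=7, P3=5, P4=0, P5=8) → (P0=4, P1=0, P2=7, P3=5, P4=2, P5=5)

(P0=4, P1=0, P2=7, P3=5, P4=2, P5=5)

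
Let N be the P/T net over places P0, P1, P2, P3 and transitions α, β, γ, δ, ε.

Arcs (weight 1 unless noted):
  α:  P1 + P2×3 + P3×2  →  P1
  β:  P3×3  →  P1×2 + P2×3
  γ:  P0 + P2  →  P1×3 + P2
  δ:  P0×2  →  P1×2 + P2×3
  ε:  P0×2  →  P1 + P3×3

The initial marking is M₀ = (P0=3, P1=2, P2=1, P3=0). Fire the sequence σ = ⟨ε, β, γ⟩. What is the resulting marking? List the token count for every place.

step 1: fire ε:  (P0=3, P1=2, P2=1, P3=0) → (P0=1, P1=3, P2=1, P3=3)
step 2: fire β:  (P0=1, P1=3, P2=1, P3=3) → (P0=1, P1=5, P2=4, P3=0)
step 3: fire γ:  (P0=1, P1=5, P2=4, P3=0) → (P0=0, P1=8, P2=4, P3=0)

(P0=0, P1=8, P2=4, P3=0)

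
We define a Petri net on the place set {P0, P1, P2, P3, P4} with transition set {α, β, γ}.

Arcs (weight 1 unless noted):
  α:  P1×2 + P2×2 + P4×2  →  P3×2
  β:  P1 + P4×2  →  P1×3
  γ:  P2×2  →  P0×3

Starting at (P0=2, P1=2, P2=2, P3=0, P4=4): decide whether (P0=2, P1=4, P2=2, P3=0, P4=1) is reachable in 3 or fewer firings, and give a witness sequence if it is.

NO — not reachable within 3 firings

depth 0: 1 marking
depth 1: 4 markings reached so far
depth 2: 7 markings reached so far
depth 3: 8 markings reached so far
target is not among the 8 markings reachable within 3 steps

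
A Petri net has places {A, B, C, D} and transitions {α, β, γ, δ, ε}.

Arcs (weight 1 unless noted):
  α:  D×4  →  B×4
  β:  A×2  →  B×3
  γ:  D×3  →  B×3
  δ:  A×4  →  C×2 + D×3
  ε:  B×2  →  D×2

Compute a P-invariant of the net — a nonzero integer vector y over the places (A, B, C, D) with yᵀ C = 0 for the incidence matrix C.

y = (A:3, B:2, C:3, D:2)

Incidence matrix C (rows=places, cols=transitions):
        α    β    γ    δ    ε
    A   0   -2    0   -4    0
    B   4    3    3    0   -2
    C   0    0    0    2    0
    D  -4    0   -3    3    2

Candidate y = [3, 2, 3, 2]; check y·C column-wise:
  col α: 3·0 + 2·4 + 3·0 + 2·-4 = 0
  col β: 3·-2 + 2·3 + 3·0 + 2·0 = 0
  col γ: 3·0 + 2·3 + 3·0 + 2·-3 = 0
  col δ: 3·-4 + 2·0 + 3·2 + 2·3 = 0
  col ε: 3·0 + 2·-2 + 3·0 + 2·2 = 0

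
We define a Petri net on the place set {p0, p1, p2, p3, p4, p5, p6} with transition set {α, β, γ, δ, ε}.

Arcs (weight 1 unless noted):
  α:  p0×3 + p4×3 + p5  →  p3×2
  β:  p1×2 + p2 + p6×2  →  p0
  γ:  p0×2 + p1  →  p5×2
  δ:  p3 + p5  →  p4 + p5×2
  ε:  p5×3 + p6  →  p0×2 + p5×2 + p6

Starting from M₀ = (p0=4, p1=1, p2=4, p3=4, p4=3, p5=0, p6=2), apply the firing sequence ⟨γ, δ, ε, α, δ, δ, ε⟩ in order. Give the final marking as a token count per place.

(p0=3, p1=0, p2=4, p3=3, p4=3, p5=2, p6=2)

step 1: fire γ:  (p0=4, p1=1, p2=4, p3=4, p4=3, p5=0, p6=2) → (p0=2, p1=0, p2=4, p3=4, p4=3, p5=2, p6=2)
step 2: fire δ:  (p0=2, p1=0, p2=4, p3=4, p4=3, p5=2, p6=2) → (p0=2, p1=0, p2=4, p3=3, p4=4, p5=3, p6=2)
step 3: fire ε:  (p0=2, p1=0, p2=4, p3=3, p4=4, p5=3, p6=2) → (p0=4, p1=0, p2=4, p3=3, p4=4, p5=2, p6=2)
step 4: fire α:  (p0=4, p1=0, p2=4, p3=3, p4=4, p5=2, p6=2) → (p0=1, p1=0, p2=4, p3=5, p4=1, p5=1, p6=2)
step 5: fire δ:  (p0=1, p1=0, p2=4, p3=5, p4=1, p5=1, p6=2) → (p0=1, p1=0, p2=4, p3=4, p4=2, p5=2, p6=2)
step 6: fire δ:  (p0=1, p1=0, p2=4, p3=4, p4=2, p5=2, p6=2) → (p0=1, p1=0, p2=4, p3=3, p4=3, p5=3, p6=2)
step 7: fire ε:  (p0=1, p1=0, p2=4, p3=3, p4=3, p5=3, p6=2) → (p0=3, p1=0, p2=4, p3=3, p4=3, p5=2, p6=2)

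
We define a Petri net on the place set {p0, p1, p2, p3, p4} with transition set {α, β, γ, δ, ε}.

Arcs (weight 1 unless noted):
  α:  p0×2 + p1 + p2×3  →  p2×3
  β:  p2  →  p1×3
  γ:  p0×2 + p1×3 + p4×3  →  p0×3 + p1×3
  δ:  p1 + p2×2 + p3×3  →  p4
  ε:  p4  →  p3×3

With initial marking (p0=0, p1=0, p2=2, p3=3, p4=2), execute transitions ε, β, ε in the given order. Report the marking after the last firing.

step 1: fire ε:  (p0=0, p1=0, p2=2, p3=3, p4=2) → (p0=0, p1=0, p2=2, p3=6, p4=1)
step 2: fire β:  (p0=0, p1=0, p2=2, p3=6, p4=1) → (p0=0, p1=3, p2=1, p3=6, p4=1)
step 3: fire ε:  (p0=0, p1=3, p2=1, p3=6, p4=1) → (p0=0, p1=3, p2=1, p3=9, p4=0)

(p0=0, p1=3, p2=1, p3=9, p4=0)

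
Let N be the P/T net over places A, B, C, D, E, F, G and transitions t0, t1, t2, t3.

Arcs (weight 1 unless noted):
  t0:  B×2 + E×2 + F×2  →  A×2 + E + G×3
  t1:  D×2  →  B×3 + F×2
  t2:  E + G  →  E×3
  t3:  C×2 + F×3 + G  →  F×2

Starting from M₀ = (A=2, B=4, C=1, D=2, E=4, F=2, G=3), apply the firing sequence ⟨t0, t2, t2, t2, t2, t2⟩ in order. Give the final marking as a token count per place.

step 1: fire t0:  (A=2, B=4, C=1, D=2, E=4, F=2, G=3) → (A=4, B=2, C=1, D=2, E=3, F=0, G=6)
step 2: fire t2:  (A=4, B=2, C=1, D=2, E=3, F=0, G=6) → (A=4, B=2, C=1, D=2, E=5, F=0, G=5)
step 3: fire t2:  (A=4, B=2, C=1, D=2, E=5, F=0, G=5) → (A=4, B=2, C=1, D=2, E=7, F=0, G=4)
step 4: fire t2:  (A=4, B=2, C=1, D=2, E=7, F=0, G=4) → (A=4, B=2, C=1, D=2, E=9, F=0, G=3)
step 5: fire t2:  (A=4, B=2, C=1, D=2, E=9, F=0, G=3) → (A=4, B=2, C=1, D=2, E=11, F=0, G=2)
step 6: fire t2:  (A=4, B=2, C=1, D=2, E=11, F=0, G=2) → (A=4, B=2, C=1, D=2, E=13, F=0, G=1)

(A=4, B=2, C=1, D=2, E=13, F=0, G=1)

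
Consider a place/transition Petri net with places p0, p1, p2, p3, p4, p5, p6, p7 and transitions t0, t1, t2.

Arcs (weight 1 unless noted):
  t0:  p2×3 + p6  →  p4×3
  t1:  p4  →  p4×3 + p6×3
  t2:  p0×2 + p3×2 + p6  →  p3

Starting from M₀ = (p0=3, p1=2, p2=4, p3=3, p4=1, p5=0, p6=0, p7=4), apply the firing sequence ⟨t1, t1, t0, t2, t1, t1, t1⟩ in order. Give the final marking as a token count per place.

(p0=1, p1=2, p2=1, p3=2, p4=14, p5=0, p6=13, p7=4)

step 1: fire t1:  (p0=3, p1=2, p2=4, p3=3, p4=1, p5=0, p6=0, p7=4) → (p0=3, p1=2, p2=4, p3=3, p4=3, p5=0, p6=3, p7=4)
step 2: fire t1:  (p0=3, p1=2, p2=4, p3=3, p4=3, p5=0, p6=3, p7=4) → (p0=3, p1=2, p2=4, p3=3, p4=5, p5=0, p6=6, p7=4)
step 3: fire t0:  (p0=3, p1=2, p2=4, p3=3, p4=5, p5=0, p6=6, p7=4) → (p0=3, p1=2, p2=1, p3=3, p4=8, p5=0, p6=5, p7=4)
step 4: fire t2:  (p0=3, p1=2, p2=1, p3=3, p4=8, p5=0, p6=5, p7=4) → (p0=1, p1=2, p2=1, p3=2, p4=8, p5=0, p6=4, p7=4)
step 5: fire t1:  (p0=1, p1=2, p2=1, p3=2, p4=8, p5=0, p6=4, p7=4) → (p0=1, p1=2, p2=1, p3=2, p4=10, p5=0, p6=7, p7=4)
step 6: fire t1:  (p0=1, p1=2, p2=1, p3=2, p4=10, p5=0, p6=7, p7=4) → (p0=1, p1=2, p2=1, p3=2, p4=12, p5=0, p6=10, p7=4)
step 7: fire t1:  (p0=1, p1=2, p2=1, p3=2, p4=12, p5=0, p6=10, p7=4) → (p0=1, p1=2, p2=1, p3=2, p4=14, p5=0, p6=13, p7=4)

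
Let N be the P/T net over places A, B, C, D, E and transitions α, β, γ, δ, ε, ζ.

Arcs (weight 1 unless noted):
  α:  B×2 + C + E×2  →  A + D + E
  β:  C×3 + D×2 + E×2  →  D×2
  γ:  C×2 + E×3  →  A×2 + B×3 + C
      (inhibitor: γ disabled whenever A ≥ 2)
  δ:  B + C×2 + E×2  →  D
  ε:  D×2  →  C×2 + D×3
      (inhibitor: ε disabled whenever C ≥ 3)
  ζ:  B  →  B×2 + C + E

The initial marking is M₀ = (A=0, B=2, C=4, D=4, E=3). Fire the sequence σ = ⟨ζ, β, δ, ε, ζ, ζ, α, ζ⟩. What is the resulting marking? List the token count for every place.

(A=1, B=3, C=4, D=7, E=2)

step 1: fire ζ:  (A=0, B=2, C=4, D=4, E=3) → (A=0, B=3, C=5, D=4, E=4)
step 2: fire β:  (A=0, B=3, C=5, D=4, E=4) → (A=0, B=3, C=2, D=4, E=2)
step 3: fire δ:  (A=0, B=3, C=2, D=4, E=2) → (A=0, B=2, C=0, D=5, E=0)
step 4: fire ε:  (A=0, B=2, C=0, D=5, E=0) → (A=0, B=2, C=2, D=6, E=0)
step 5: fire ζ:  (A=0, B=2, C=2, D=6, E=0) → (A=0, B=3, C=3, D=6, E=1)
step 6: fire ζ:  (A=0, B=3, C=3, D=6, E=1) → (A=0, B=4, C=4, D=6, E=2)
step 7: fire α:  (A=0, B=4, C=4, D=6, E=2) → (A=1, B=2, C=3, D=7, E=1)
step 8: fire ζ:  (A=1, B=2, C=3, D=7, E=1) → (A=1, B=3, C=4, D=7, E=2)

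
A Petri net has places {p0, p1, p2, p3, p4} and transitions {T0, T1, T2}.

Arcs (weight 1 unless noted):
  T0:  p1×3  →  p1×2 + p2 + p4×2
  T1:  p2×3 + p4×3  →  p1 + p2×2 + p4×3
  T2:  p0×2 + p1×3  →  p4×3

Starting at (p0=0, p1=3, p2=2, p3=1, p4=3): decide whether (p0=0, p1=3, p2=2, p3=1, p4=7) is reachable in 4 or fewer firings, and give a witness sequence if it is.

step 1: fire T0:  (p0=0, p1=3, p2=2, p3=1, p4=3) → (p0=0, p1=2, p2=3, p3=1, p4=5)
step 2: fire T1:  (p0=0, p1=2, p2=3, p3=1, p4=5) → (p0=0, p1=3, p2=2, p3=1, p4=5)
step 3: fire T0:  (p0=0, p1=3, p2=2, p3=1, p4=5) → (p0=0, p1=2, p2=3, p3=1, p4=7)
step 4: fire T1:  (p0=0, p1=2, p2=3, p3=1, p4=7) → (p0=0, p1=3, p2=2, p3=1, p4=7)

YES — reachable via ⟨T0, T1, T0, T1⟩ (4 firings)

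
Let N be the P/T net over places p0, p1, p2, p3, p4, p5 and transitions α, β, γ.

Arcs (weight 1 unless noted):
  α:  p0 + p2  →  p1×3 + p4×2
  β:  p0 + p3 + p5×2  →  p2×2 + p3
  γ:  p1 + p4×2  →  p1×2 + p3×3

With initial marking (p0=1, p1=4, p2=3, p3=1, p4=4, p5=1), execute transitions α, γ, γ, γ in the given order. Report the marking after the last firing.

step 1: fire α:  (p0=1, p1=4, p2=3, p3=1, p4=4, p5=1) → (p0=0, p1=7, p2=2, p3=1, p4=6, p5=1)
step 2: fire γ:  (p0=0, p1=7, p2=2, p3=1, p4=6, p5=1) → (p0=0, p1=8, p2=2, p3=4, p4=4, p5=1)
step 3: fire γ:  (p0=0, p1=8, p2=2, p3=4, p4=4, p5=1) → (p0=0, p1=9, p2=2, p3=7, p4=2, p5=1)
step 4: fire γ:  (p0=0, p1=9, p2=2, p3=7, p4=2, p5=1) → (p0=0, p1=10, p2=2, p3=10, p4=0, p5=1)

(p0=0, p1=10, p2=2, p3=10, p4=0, p5=1)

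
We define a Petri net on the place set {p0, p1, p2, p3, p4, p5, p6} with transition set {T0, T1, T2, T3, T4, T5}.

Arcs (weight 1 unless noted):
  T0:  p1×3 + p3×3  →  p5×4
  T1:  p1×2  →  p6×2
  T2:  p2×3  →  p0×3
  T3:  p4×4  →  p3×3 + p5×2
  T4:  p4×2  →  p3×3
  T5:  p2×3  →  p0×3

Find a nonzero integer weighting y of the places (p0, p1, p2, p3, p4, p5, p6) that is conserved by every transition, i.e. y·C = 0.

Incidence matrix C (rows=places, cols=transitions):
       T0   T1   T2   T3   T4   T5
   p0   0    0    3    0    0    3
   p1  -3   -2    0    0    0    0
   p2   0    0   -3    0    0   -3
   p3  -3    0    0    3    3    0
   p4   0    0    0   -4   -2    0
   p5   4    0    0    2    0    0
   p6   0    2    0    0    0    0

Candidate y = [1, 0, 1, 0, 0, 0, 0]; check y·C column-wise:
  col T0: 1·0 + 0·-3 + 1·0 + 0·-3 + 0·4 = 0
  col T1: 1·0 + 0·-2 + 1·0 + 0·2 = 0
  col T2: 1·3 + 1·-3 = 0
  col T3: 1·0 + 1·0 + 0·3 + 0·-4 + 0·2 = 0
  col T4: 1·0 + 1·0 + 0·3 + 0·-2 = 0
  col T5: 1·3 + 1·-3 = 0

y = (p0:1, p1:0, p2:1, p3:0, p4:0, p5:0, p6:0)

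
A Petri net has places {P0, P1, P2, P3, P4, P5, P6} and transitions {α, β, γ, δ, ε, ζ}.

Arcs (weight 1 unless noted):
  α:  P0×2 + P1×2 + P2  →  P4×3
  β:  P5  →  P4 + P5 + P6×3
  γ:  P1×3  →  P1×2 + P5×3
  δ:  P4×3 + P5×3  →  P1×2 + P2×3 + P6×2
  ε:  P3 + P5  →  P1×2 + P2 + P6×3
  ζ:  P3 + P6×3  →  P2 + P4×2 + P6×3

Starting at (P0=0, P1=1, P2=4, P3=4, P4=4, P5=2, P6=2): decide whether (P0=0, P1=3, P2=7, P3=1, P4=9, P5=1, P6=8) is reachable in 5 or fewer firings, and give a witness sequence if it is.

YES — reachable via ⟨β, ε, ζ, ζ⟩ (4 firings)

step 1: fire β:  (P0=0, P1=1, P2=4, P3=4, P4=4, P5=2, P6=2) → (P0=0, P1=1, P2=4, P3=4, P4=5, P5=2, P6=5)
step 2: fire ε:  (P0=0, P1=1, P2=4, P3=4, P4=5, P5=2, P6=5) → (P0=0, P1=3, P2=5, P3=3, P4=5, P5=1, P6=8)
step 3: fire ζ:  (P0=0, P1=3, P2=5, P3=3, P4=5, P5=1, P6=8) → (P0=0, P1=3, P2=6, P3=2, P4=7, P5=1, P6=8)
step 4: fire ζ:  (P0=0, P1=3, P2=6, P3=2, P4=7, P5=1, P6=8) → (P0=0, P1=3, P2=7, P3=1, P4=9, P5=1, P6=8)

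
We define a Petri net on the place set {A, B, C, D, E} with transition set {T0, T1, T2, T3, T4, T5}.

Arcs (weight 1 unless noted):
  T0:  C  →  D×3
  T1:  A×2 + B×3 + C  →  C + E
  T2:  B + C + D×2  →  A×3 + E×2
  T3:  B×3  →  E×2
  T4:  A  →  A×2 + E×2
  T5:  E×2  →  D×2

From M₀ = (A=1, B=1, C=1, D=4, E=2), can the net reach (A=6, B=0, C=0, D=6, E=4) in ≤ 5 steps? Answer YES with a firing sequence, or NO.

YES — reachable via ⟨T2, T4, T4, T5, T5⟩ (5 firings)

step 1: fire T2:  (A=1, B=1, C=1, D=4, E=2) → (A=4, B=0, C=0, D=2, E=4)
step 2: fire T4:  (A=4, B=0, C=0, D=2, E=4) → (A=5, B=0, C=0, D=2, E=6)
step 3: fire T4:  (A=5, B=0, C=0, D=2, E=6) → (A=6, B=0, C=0, D=2, E=8)
step 4: fire T5:  (A=6, B=0, C=0, D=2, E=8) → (A=6, B=0, C=0, D=4, E=6)
step 5: fire T5:  (A=6, B=0, C=0, D=4, E=6) → (A=6, B=0, C=0, D=6, E=4)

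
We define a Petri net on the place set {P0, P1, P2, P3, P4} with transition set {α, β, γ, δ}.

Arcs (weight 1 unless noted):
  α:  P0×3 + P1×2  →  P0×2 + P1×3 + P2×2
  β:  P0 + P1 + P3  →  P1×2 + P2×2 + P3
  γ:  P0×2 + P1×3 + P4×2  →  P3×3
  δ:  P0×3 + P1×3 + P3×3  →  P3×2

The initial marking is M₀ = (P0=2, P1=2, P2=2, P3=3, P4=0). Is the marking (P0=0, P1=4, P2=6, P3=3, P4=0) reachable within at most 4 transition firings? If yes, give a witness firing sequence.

step 1: fire β:  (P0=2, P1=2, P2=2, P3=3, P4=0) → (P0=1, P1=3, P2=4, P3=3, P4=0)
step 2: fire β:  (P0=1, P1=3, P2=4, P3=3, P4=0) → (P0=0, P1=4, P2=6, P3=3, P4=0)

YES — reachable via ⟨β, β⟩ (2 firings)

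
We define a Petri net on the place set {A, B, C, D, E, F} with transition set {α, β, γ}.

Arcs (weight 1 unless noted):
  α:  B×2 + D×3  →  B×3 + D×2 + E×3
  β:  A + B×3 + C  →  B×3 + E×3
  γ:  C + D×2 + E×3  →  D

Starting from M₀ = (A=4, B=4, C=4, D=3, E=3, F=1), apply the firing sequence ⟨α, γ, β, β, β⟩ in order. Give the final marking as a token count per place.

(A=1, B=5, C=0, D=1, E=12, F=1)

step 1: fire α:  (A=4, B=4, C=4, D=3, E=3, F=1) → (A=4, B=5, C=4, D=2, E=6, F=1)
step 2: fire γ:  (A=4, B=5, C=4, D=2, E=6, F=1) → (A=4, B=5, C=3, D=1, E=3, F=1)
step 3: fire β:  (A=4, B=5, C=3, D=1, E=3, F=1) → (A=3, B=5, C=2, D=1, E=6, F=1)
step 4: fire β:  (A=3, B=5, C=2, D=1, E=6, F=1) → (A=2, B=5, C=1, D=1, E=9, F=1)
step 5: fire β:  (A=2, B=5, C=1, D=1, E=9, F=1) → (A=1, B=5, C=0, D=1, E=12, F=1)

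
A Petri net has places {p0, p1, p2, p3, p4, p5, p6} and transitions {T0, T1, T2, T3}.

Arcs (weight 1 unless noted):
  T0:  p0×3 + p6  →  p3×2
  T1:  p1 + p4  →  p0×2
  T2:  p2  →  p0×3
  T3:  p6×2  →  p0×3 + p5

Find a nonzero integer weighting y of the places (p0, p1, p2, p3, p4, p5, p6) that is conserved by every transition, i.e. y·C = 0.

y = (p0:0, p1:1, p2:0, p3:0, p4:-1, p5:0, p6:0)

Incidence matrix C (rows=places, cols=transitions):
       T0   T1   T2   T3
   p0  -3    2    3    3
   p1   0   -1    0    0
   p2   0    0   -1    0
   p3   2    0    0    0
   p4   0   -1    0    0
   p5   0    0    0    1
   p6  -1    0    0   -2

Candidate y = [0, 1, 0, 0, -1, 0, 0]; check y·C column-wise:
  col T0: 0·-3 + 1·0 + 0·2 + -1·0 + 0·-1 = 0
  col T1: 0·2 + 1·-1 + -1·-1 = 0
  col T2: 0·3 + 1·0 + 0·-1 + -1·0 = 0
  col T3: 0·3 + 1·0 + -1·0 + 0·1 + 0·-2 = 0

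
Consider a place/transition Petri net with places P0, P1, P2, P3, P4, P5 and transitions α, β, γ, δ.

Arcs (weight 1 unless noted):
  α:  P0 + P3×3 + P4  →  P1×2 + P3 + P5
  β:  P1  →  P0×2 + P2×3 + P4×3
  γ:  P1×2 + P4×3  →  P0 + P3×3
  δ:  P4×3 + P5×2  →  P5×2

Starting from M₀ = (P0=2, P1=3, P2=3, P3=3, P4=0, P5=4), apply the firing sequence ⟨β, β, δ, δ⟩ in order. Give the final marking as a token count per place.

(P0=6, P1=1, P2=9, P3=3, P4=0, P5=4)

step 1: fire β:  (P0=2, P1=3, P2=3, P3=3, P4=0, P5=4) → (P0=4, P1=2, P2=6, P3=3, P4=3, P5=4)
step 2: fire β:  (P0=4, P1=2, P2=6, P3=3, P4=3, P5=4) → (P0=6, P1=1, P2=9, P3=3, P4=6, P5=4)
step 3: fire δ:  (P0=6, P1=1, P2=9, P3=3, P4=6, P5=4) → (P0=6, P1=1, P2=9, P3=3, P4=3, P5=4)
step 4: fire δ:  (P0=6, P1=1, P2=9, P3=3, P4=3, P5=4) → (P0=6, P1=1, P2=9, P3=3, P4=0, P5=4)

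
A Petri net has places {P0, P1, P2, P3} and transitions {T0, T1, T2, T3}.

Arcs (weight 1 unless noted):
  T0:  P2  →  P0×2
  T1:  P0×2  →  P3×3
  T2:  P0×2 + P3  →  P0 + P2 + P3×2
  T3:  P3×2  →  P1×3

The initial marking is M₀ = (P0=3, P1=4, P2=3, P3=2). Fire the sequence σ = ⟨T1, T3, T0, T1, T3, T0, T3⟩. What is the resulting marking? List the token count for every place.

(P0=3, P1=13, P2=1, P3=2)

step 1: fire T1:  (P0=3, P1=4, P2=3, P3=2) → (P0=1, P1=4, P2=3, P3=5)
step 2: fire T3:  (P0=1, P1=4, P2=3, P3=5) → (P0=1, P1=7, P2=3, P3=3)
step 3: fire T0:  (P0=1, P1=7, P2=3, P3=3) → (P0=3, P1=7, P2=2, P3=3)
step 4: fire T1:  (P0=3, P1=7, P2=2, P3=3) → (P0=1, P1=7, P2=2, P3=6)
step 5: fire T3:  (P0=1, P1=7, P2=2, P3=6) → (P0=1, P1=10, P2=2, P3=4)
step 6: fire T0:  (P0=1, P1=10, P2=2, P3=4) → (P0=3, P1=10, P2=1, P3=4)
step 7: fire T3:  (P0=3, P1=10, P2=1, P3=4) → (P0=3, P1=13, P2=1, P3=2)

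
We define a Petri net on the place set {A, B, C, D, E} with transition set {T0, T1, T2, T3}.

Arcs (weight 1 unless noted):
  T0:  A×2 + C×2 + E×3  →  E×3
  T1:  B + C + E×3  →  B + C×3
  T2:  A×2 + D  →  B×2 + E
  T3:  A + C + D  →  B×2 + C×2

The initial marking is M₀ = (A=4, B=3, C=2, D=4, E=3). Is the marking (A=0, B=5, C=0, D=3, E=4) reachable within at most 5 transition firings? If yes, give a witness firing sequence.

YES — reachable via ⟨T0, T2⟩ (2 firings)

step 1: fire T0:  (A=4, B=3, C=2, D=4, E=3) → (A=2, B=3, C=0, D=4, E=3)
step 2: fire T2:  (A=2, B=3, C=0, D=4, E=3) → (A=0, B=5, C=0, D=3, E=4)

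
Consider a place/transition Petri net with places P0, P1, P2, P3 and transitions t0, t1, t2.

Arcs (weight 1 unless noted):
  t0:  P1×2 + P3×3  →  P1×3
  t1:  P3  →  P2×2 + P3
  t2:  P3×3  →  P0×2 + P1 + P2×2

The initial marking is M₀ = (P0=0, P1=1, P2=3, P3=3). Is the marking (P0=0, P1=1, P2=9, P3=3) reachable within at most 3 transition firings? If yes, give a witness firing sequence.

YES — reachable via ⟨t1, t1, t1⟩ (3 firings)

step 1: fire t1:  (P0=0, P1=1, P2=3, P3=3) → (P0=0, P1=1, P2=5, P3=3)
step 2: fire t1:  (P0=0, P1=1, P2=5, P3=3) → (P0=0, P1=1, P2=7, P3=3)
step 3: fire t1:  (P0=0, P1=1, P2=7, P3=3) → (P0=0, P1=1, P2=9, P3=3)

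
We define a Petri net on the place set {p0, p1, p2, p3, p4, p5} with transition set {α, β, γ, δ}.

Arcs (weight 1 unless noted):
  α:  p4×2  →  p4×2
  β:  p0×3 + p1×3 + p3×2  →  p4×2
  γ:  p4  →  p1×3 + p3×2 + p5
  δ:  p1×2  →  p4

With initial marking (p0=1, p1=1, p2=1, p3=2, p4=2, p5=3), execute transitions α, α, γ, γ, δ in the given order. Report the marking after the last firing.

(p0=1, p1=5, p2=1, p3=6, p4=1, p5=5)

step 1: fire α:  (p0=1, p1=1, p2=1, p3=2, p4=2, p5=3) → (p0=1, p1=1, p2=1, p3=2, p4=2, p5=3)
step 2: fire α:  (p0=1, p1=1, p2=1, p3=2, p4=2, p5=3) → (p0=1, p1=1, p2=1, p3=2, p4=2, p5=3)
step 3: fire γ:  (p0=1, p1=1, p2=1, p3=2, p4=2, p5=3) → (p0=1, p1=4, p2=1, p3=4, p4=1, p5=4)
step 4: fire γ:  (p0=1, p1=4, p2=1, p3=4, p4=1, p5=4) → (p0=1, p1=7, p2=1, p3=6, p4=0, p5=5)
step 5: fire δ:  (p0=1, p1=7, p2=1, p3=6, p4=0, p5=5) → (p0=1, p1=5, p2=1, p3=6, p4=1, p5=5)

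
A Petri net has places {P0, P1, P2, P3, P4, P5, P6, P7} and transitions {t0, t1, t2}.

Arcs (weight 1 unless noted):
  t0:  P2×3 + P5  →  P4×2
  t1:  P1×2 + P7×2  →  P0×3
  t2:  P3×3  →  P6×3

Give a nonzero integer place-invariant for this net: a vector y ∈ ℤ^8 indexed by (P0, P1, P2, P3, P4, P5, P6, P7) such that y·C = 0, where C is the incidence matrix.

y = (P0:2, P1:3, P2:0, P3:0, P4:0, P5:0, P6:0, P7:0)

Incidence matrix C (rows=places, cols=transitions):
       t0   t1   t2
   P0   0    3    0
   P1   0   -2    0
   P2  -3    0    0
   P3   0    0   -3
   P4   2    0    0
   P5  -1    0    0
   P6   0    0    3
   P7   0   -2    0

Candidate y = [2, 3, 0, 0, 0, 0, 0, 0]; check y·C column-wise:
  col t0: 2·0 + 3·0 + 0·-3 + 0·2 + 0·-1 = 0
  col t1: 2·3 + 3·-2 + 0·-2 = 0
  col t2: 2·0 + 3·0 + 0·-3 + 0·3 = 0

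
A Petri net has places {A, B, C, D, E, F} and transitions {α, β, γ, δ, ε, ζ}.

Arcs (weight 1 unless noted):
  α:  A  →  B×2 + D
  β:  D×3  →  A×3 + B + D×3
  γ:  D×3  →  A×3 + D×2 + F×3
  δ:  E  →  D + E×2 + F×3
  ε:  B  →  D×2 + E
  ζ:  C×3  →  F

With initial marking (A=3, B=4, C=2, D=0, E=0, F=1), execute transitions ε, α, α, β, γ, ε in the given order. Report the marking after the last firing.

(A=7, B=7, C=2, D=5, E=2, F=4)

step 1: fire ε:  (A=3, B=4, C=2, D=0, E=0, F=1) → (A=3, B=3, C=2, D=2, E=1, F=1)
step 2: fire α:  (A=3, B=3, C=2, D=2, E=1, F=1) → (A=2, B=5, C=2, D=3, E=1, F=1)
step 3: fire α:  (A=2, B=5, C=2, D=3, E=1, F=1) → (A=1, B=7, C=2, D=4, E=1, F=1)
step 4: fire β:  (A=1, B=7, C=2, D=4, E=1, F=1) → (A=4, B=8, C=2, D=4, E=1, F=1)
step 5: fire γ:  (A=4, B=8, C=2, D=4, E=1, F=1) → (A=7, B=8, C=2, D=3, E=1, F=4)
step 6: fire ε:  (A=7, B=8, C=2, D=3, E=1, F=4) → (A=7, B=7, C=2, D=5, E=2, F=4)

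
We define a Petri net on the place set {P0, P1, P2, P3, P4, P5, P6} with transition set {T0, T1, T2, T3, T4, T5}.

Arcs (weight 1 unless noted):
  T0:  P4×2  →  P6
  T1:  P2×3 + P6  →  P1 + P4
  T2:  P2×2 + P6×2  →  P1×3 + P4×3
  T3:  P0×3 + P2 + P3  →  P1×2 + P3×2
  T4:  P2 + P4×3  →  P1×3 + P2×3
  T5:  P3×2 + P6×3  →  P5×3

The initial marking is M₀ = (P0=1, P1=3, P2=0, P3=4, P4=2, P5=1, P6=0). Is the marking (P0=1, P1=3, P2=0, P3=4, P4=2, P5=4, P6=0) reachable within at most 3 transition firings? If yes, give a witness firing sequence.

NO — not reachable within 3 firings

depth 0: 1 marking
depth 1: 2 markings reached so far
depth 2: 2 markings reached so far
(frontier empty at depth 2; search complete)
target is not among the 2 markings reachable within 3 steps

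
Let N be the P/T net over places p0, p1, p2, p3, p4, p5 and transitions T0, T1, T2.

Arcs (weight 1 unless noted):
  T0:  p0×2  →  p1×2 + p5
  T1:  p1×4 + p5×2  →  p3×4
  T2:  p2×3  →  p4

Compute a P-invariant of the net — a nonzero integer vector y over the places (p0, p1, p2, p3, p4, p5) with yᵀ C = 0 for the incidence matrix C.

y = (p0:1, p1:1, p2:0, p3:1, p4:0, p5:0)

Incidence matrix C (rows=places, cols=transitions):
       T0   T1   T2
   p0  -2    0    0
   p1   2   -4    0
   p2   0    0   -3
   p3   0    4    0
   p4   0    0    1
   p5   1   -2    0

Candidate y = [1, 1, 0, 1, 0, 0]; check y·C column-wise:
  col T0: 1·-2 + 1·2 + 1·0 + 0·1 = 0
  col T1: 1·0 + 1·-4 + 1·4 + 0·-2 = 0
  col T2: 1·0 + 1·0 + 0·-3 + 1·0 + 0·1 = 0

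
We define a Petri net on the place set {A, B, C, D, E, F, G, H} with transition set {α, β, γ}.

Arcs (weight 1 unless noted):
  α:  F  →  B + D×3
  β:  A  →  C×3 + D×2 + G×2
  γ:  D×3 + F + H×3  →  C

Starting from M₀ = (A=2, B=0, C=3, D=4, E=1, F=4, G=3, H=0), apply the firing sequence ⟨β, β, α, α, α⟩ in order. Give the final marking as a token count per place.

(A=0, B=3, C=9, D=17, E=1, F=1, G=7, H=0)

step 1: fire β:  (A=2, B=0, C=3, D=4, E=1, F=4, G=3, H=0) → (A=1, B=0, C=6, D=6, E=1, F=4, G=5, H=0)
step 2: fire β:  (A=1, B=0, C=6, D=6, E=1, F=4, G=5, H=0) → (A=0, B=0, C=9, D=8, E=1, F=4, G=7, H=0)
step 3: fire α:  (A=0, B=0, C=9, D=8, E=1, F=4, G=7, H=0) → (A=0, B=1, C=9, D=11, E=1, F=3, G=7, H=0)
step 4: fire α:  (A=0, B=1, C=9, D=11, E=1, F=3, G=7, H=0) → (A=0, B=2, C=9, D=14, E=1, F=2, G=7, H=0)
step 5: fire α:  (A=0, B=2, C=9, D=14, E=1, F=2, G=7, H=0) → (A=0, B=3, C=9, D=17, E=1, F=1, G=7, H=0)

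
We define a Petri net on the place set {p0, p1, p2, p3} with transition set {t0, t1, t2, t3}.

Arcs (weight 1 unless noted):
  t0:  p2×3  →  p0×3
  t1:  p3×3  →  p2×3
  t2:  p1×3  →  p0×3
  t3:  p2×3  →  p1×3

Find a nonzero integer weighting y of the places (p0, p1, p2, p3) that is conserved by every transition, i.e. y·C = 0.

y = (p0:1, p1:1, p2:1, p3:1)

Incidence matrix C (rows=places, cols=transitions):
       t0   t1   t2   t3
   p0   3    0    3    0
   p1   0    0   -3    3
   p2  -3    3    0   -3
   p3   0   -3    0    0

Candidate y = [1, 1, 1, 1]; check y·C column-wise:
  col t0: 1·3 + 1·0 + 1·-3 + 1·0 = 0
  col t1: 1·0 + 1·0 + 1·3 + 1·-3 = 0
  col t2: 1·3 + 1·-3 + 1·0 + 1·0 = 0
  col t3: 1·0 + 1·3 + 1·-3 + 1·0 = 0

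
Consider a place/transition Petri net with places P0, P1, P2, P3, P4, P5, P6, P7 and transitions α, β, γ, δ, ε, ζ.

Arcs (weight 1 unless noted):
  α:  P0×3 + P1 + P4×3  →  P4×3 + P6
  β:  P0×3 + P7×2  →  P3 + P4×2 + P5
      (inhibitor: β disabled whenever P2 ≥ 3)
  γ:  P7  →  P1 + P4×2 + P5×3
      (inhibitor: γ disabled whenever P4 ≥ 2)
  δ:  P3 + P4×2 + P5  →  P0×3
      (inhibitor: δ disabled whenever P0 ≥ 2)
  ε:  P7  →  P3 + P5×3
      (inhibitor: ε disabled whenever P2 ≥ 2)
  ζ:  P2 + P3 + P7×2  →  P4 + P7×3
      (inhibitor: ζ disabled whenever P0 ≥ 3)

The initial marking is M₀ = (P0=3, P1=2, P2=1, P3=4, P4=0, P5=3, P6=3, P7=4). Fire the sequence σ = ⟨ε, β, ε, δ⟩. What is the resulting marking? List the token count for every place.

(P0=3, P1=2, P2=1, P3=6, P4=0, P5=9, P6=3, P7=0)

step 1: fire ε:  (P0=3, P1=2, P2=1, P3=4, P4=0, P5=3, P6=3, P7=4) → (P0=3, P1=2, P2=1, P3=5, P4=0, P5=6, P6=3, P7=3)
step 2: fire β:  (P0=3, P1=2, P2=1, P3=5, P4=0, P5=6, P6=3, P7=3) → (P0=0, P1=2, P2=1, P3=6, P4=2, P5=7, P6=3, P7=1)
step 3: fire ε:  (P0=0, P1=2, P2=1, P3=6, P4=2, P5=7, P6=3, P7=1) → (P0=0, P1=2, P2=1, P3=7, P4=2, P5=10, P6=3, P7=0)
step 4: fire δ:  (P0=0, P1=2, P2=1, P3=7, P4=2, P5=10, P6=3, P7=0) → (P0=3, P1=2, P2=1, P3=6, P4=0, P5=9, P6=3, P7=0)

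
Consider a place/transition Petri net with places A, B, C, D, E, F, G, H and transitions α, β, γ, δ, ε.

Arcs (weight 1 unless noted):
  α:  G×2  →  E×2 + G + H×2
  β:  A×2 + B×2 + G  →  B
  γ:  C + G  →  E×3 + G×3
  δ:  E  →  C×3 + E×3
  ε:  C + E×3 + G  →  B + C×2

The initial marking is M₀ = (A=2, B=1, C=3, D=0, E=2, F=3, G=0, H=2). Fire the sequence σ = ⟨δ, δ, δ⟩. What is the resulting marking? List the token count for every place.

step 1: fire δ:  (A=2, B=1, C=3, D=0, E=2, F=3, G=0, H=2) → (A=2, B=1, C=6, D=0, E=4, F=3, G=0, H=2)
step 2: fire δ:  (A=2, B=1, C=6, D=0, E=4, F=3, G=0, H=2) → (A=2, B=1, C=9, D=0, E=6, F=3, G=0, H=2)
step 3: fire δ:  (A=2, B=1, C=9, D=0, E=6, F=3, G=0, H=2) → (A=2, B=1, C=12, D=0, E=8, F=3, G=0, H=2)

(A=2, B=1, C=12, D=0, E=8, F=3, G=0, H=2)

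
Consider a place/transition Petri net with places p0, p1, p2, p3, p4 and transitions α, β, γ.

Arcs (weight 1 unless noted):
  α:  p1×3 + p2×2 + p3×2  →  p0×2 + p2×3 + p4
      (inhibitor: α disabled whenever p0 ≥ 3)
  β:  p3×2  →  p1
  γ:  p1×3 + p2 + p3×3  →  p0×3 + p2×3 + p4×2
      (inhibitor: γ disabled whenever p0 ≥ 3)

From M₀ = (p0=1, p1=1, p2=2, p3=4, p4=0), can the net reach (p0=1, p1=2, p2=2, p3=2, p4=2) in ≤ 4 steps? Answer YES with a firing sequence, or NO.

NO — not reachable within 4 firings

depth 0: 1 marking
depth 1: 2 markings reached so far
depth 2: 3 markings reached so far
depth 3: 3 markings reached so far
(frontier empty at depth 3; search complete)
target is not among the 3 markings reachable within 4 steps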